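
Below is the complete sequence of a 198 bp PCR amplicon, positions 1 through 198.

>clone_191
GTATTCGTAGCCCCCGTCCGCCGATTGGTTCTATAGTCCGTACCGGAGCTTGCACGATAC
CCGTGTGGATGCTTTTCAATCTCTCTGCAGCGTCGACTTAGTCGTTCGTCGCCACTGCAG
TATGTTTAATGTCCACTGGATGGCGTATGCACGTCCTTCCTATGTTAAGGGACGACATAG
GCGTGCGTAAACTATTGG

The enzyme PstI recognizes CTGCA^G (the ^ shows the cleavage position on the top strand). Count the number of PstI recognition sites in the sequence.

CTGCAG occurs starting at positions 85, 115.
PstI cuts at 2 sites.

2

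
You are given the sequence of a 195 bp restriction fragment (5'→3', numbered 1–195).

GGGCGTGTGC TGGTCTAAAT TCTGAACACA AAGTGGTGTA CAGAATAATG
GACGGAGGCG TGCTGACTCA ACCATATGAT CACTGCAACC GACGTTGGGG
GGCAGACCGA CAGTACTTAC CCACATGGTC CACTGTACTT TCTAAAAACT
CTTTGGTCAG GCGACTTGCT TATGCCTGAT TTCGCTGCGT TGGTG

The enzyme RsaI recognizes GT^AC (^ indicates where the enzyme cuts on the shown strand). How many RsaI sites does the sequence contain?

GTAC occurs starting at positions 38, 113, 135.
RsaI cuts at 3 sites.

3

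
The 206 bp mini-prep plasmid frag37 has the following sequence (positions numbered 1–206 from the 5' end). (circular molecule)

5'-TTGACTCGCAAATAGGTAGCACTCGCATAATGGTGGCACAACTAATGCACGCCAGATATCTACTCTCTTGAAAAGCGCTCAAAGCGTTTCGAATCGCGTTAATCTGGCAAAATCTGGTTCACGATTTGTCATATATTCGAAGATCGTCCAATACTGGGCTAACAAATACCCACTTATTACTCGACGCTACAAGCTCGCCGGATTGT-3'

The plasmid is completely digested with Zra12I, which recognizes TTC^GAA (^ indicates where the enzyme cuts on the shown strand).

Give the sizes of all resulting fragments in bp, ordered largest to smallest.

Zra12I sites (TTCGAA) start at positions 88, 136.
Zra12I cuts after base 3 of each site, so after positions 90, 138.
Circular molecule, 2 cuts → 2 fragments:
  91–138 → 48 bp
  139–206 then 1–90 → 68 + 90 = 158 bp
Sorted largest to smallest: 158, 48 bp.

158, 48 bp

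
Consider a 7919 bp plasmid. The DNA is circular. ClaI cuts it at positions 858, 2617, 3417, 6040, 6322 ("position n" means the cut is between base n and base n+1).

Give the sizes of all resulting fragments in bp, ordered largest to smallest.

Circular molecule, 5 cuts → 5 fragments:
  2617 − 858 = 1759 bp
  3417 − 2617 = 800 bp
  6040 − 3417 = 2623 bp
  6322 − 6040 = 282 bp
  wrap: 7919 − 6322 + 858 = 2455 bp
Sorted largest to smallest: 2623, 2455, 1759, 800, 282 bp.

2623, 2455, 1759, 800, 282 bp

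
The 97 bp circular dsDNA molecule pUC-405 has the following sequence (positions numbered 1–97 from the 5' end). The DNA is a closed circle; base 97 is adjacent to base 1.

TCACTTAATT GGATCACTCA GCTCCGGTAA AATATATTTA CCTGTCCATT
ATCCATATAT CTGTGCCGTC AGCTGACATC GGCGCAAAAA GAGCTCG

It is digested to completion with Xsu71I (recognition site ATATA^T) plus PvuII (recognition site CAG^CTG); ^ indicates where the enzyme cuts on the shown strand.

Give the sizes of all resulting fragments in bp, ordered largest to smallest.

Xsu71I sites (ATATAT) start at positions 32, 55.
Xsu71I cuts after base 5 of each site (before the last base), so after positions 36, 59.
The PvuII site (CAGCTG) starts at position 70.
PvuII cuts after base 3 of each site, so after position 72.
Combined cut positions: 36, 59, 72.
Circular molecule, 3 cuts → 3 fragments:
  37–59 → 23 bp
  60–72 → 13 bp
  73–97 then 1–36 → 25 + 36 = 61 bp
Sorted largest to smallest: 61, 23, 13 bp.

61, 23, 13 bp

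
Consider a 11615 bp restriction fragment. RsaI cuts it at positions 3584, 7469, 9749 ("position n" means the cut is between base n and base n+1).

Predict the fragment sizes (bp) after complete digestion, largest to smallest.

3885, 3584, 2280, 1866 bp

Linear molecule, 3 cuts → 4 fragments:
  3584 − 0 = 3584 bp
  7469 − 3584 = 3885 bp
  9749 − 7469 = 2280 bp
  11615 − 9749 = 1866 bp
Sorted largest to smallest: 3885, 3584, 2280, 1866 bp.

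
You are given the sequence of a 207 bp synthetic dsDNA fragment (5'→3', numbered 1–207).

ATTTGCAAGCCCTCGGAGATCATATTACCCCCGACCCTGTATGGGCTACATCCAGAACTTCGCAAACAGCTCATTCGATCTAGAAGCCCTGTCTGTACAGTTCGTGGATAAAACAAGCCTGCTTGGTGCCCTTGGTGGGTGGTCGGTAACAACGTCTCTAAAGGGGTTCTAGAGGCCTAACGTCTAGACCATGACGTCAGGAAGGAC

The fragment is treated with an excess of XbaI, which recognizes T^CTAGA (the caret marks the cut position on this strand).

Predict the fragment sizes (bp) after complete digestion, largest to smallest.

89, 79, 24, 15 bp

XbaI sites (TCTAGA) start at positions 79, 168, 183.
XbaI cuts after the first base of each site, so after positions 79, 168, 183.
Linear molecule, 3 cuts → 4 fragments:
  1–79 → 79 bp
  80–168 → 89 bp
  169–183 → 15 bp
  184–207 → 24 bp
Sorted largest to smallest: 89, 79, 24, 15 bp.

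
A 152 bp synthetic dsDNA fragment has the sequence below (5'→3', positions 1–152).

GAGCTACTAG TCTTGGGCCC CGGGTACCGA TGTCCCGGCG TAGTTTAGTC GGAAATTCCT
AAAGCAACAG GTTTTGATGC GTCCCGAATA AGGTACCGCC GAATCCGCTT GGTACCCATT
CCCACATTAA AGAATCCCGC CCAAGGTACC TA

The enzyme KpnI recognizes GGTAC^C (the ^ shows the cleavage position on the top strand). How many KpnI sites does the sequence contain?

4

GGTACC occurs starting at positions 23, 92, 111, 145.
KpnI cuts at 4 sites.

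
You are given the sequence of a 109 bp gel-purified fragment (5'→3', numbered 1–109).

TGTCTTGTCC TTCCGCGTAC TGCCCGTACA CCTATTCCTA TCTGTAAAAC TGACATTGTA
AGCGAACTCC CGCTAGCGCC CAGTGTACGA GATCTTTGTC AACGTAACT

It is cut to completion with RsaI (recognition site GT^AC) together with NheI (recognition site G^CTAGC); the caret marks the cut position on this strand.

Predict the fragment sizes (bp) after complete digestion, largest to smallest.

45, 23, 18, 14, 9 bp

RsaI sites (GTAC) start at positions 17, 26, 85.
RsaI cuts after base 2 of each site, so after positions 18, 27, 86.
The NheI site (GCTAGC) starts at position 72.
NheI cuts after the first base of each site, so after position 72.
Combined cut positions: 18, 27, 72, 86.
Linear molecule, 4 cuts → 5 fragments:
  1–18 → 18 bp
  19–27 → 9 bp
  28–72 → 45 bp
  73–86 → 14 bp
  87–109 → 23 bp
Sorted largest to smallest: 45, 23, 18, 14, 9 bp.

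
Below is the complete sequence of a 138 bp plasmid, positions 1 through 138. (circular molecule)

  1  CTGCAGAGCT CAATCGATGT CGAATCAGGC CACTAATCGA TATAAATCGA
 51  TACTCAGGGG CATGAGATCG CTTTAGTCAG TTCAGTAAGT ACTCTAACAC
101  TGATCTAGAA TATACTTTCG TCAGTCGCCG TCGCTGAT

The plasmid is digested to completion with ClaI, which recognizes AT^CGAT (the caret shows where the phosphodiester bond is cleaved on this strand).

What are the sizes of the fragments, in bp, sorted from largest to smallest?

105, 23, 10 bp

ClaI sites (ATCGAT) start at positions 13, 36, 46.
ClaI cuts after base 2 of each site, so after positions 14, 37, 47.
Circular molecule, 3 cuts → 3 fragments:
  15–37 → 23 bp
  38–47 → 10 bp
  48–138 then 1–14 → 91 + 14 = 105 bp
Sorted largest to smallest: 105, 23, 10 bp.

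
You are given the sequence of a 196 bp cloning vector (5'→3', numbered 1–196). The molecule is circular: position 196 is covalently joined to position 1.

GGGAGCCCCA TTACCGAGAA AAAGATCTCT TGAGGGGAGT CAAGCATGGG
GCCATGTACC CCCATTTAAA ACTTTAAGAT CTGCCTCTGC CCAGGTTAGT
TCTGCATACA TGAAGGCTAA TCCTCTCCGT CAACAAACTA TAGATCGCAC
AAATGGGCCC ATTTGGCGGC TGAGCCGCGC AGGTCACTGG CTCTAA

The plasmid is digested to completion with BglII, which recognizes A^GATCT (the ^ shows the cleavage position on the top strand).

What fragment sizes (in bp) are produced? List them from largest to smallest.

BglII sites (AGATCT) start at positions 23, 77.
BglII cuts after the first base of each site, so after positions 23, 77.
Circular molecule, 2 cuts → 2 fragments:
  24–77 → 54 bp
  78–196 then 1–23 → 119 + 23 = 142 bp
Sorted largest to smallest: 142, 54 bp.

142, 54 bp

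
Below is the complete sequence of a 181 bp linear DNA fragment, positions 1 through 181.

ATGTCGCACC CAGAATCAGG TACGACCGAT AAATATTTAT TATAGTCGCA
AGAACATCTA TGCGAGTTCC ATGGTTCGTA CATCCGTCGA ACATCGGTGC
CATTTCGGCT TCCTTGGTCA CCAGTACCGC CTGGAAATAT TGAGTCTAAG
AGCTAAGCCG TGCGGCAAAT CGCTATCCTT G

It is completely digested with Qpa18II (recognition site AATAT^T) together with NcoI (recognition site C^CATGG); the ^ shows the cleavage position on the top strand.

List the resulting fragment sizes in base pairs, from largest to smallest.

Qpa18II sites (AATATT) start at positions 32, 136.
Qpa18II cuts after base 5 of each site (before the last base), so after positions 36, 140.
The NcoI site (CCATGG) starts at position 69.
NcoI cuts after the first base of each site, so after position 69.
Combined cut positions: 36, 69, 140.
Linear molecule, 3 cuts → 4 fragments:
  1–36 → 36 bp
  37–69 → 33 bp
  70–140 → 71 bp
  141–181 → 41 bp
Sorted largest to smallest: 71, 41, 36, 33 bp.

71, 41, 36, 33 bp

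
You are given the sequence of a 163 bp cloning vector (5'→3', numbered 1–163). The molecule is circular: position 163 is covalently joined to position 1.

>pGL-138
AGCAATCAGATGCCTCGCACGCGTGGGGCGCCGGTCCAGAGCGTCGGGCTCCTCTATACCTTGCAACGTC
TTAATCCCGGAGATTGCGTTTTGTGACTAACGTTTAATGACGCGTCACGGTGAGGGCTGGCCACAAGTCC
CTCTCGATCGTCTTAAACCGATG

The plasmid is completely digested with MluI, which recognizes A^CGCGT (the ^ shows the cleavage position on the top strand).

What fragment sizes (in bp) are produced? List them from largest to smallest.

91, 72 bp

MluI sites (ACGCGT) start at positions 19, 110.
MluI cuts after the first base of each site, so after positions 19, 110.
Circular molecule, 2 cuts → 2 fragments:
  20–110 → 91 bp
  111–163 then 1–19 → 53 + 19 = 72 bp
Sorted largest to smallest: 91, 72 bp.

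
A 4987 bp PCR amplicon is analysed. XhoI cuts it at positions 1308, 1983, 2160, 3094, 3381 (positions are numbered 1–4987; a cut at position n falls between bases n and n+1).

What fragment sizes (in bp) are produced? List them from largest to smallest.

Linear molecule, 5 cuts → 6 fragments:
  1308 − 0 = 1308 bp
  1983 − 1308 = 675 bp
  2160 − 1983 = 177 bp
  3094 − 2160 = 934 bp
  3381 − 3094 = 287 bp
  4987 − 3381 = 1606 bp
Sorted largest to smallest: 1606, 1308, 934, 675, 287, 177 bp.

1606, 1308, 934, 675, 287, 177 bp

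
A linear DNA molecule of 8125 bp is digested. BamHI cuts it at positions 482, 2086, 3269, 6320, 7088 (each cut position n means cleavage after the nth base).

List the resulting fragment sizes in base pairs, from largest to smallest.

Linear molecule, 5 cuts → 6 fragments:
  482 − 0 = 482 bp
  2086 − 482 = 1604 bp
  3269 − 2086 = 1183 bp
  6320 − 3269 = 3051 bp
  7088 − 6320 = 768 bp
  8125 − 7088 = 1037 bp
Sorted largest to smallest: 3051, 1604, 1183, 1037, 768, 482 bp.

3051, 1604, 1183, 1037, 768, 482 bp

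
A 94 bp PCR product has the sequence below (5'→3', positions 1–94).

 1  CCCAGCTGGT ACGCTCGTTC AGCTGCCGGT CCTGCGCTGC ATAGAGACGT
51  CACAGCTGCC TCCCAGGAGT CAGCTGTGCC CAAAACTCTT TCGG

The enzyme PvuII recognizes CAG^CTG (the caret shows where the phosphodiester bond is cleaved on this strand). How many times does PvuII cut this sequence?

CAGCTG occurs starting at positions 3, 20, 53, 71.
PvuII cuts at 4 sites.

4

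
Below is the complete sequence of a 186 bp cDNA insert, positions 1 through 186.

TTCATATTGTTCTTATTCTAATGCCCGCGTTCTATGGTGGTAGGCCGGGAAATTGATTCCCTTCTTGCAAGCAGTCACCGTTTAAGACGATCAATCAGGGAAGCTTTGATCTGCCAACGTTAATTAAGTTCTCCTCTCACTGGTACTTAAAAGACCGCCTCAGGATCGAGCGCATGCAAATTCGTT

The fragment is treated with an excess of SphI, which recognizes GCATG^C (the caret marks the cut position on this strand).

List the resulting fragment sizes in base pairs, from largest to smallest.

176, 10 bp

The SphI site (GCATGC) starts at position 172.
SphI cuts after base 5 of each site (before the last base), so after position 176.
Linear molecule, 1 cut → 2 fragments:
  1–176 → 176 bp
  177–186 → 10 bp
Sorted largest to smallest: 176, 10 bp.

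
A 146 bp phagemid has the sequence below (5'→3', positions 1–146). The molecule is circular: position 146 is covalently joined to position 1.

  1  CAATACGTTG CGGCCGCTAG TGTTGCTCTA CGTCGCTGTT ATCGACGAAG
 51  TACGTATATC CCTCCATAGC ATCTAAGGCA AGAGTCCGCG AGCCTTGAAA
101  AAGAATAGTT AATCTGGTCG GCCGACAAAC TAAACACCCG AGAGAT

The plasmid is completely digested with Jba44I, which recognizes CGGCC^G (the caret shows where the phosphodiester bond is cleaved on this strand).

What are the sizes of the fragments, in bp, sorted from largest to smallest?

108, 38 bp

Jba44I sites (CGGCCG) start at positions 11, 119.
Jba44I cuts after base 5 of each site (before the last base), so after positions 15, 123.
Circular molecule, 2 cuts → 2 fragments:
  16–123 → 108 bp
  124–146 then 1–15 → 23 + 15 = 38 bp
Sorted largest to smallest: 108, 38 bp.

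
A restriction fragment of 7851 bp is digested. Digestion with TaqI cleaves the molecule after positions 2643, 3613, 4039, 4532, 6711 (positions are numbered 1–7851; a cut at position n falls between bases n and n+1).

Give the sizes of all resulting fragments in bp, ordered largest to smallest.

Linear molecule, 5 cuts → 6 fragments:
  2643 − 0 = 2643 bp
  3613 − 2643 = 970 bp
  4039 − 3613 = 426 bp
  4532 − 4039 = 493 bp
  6711 − 4532 = 2179 bp
  7851 − 6711 = 1140 bp
Sorted largest to smallest: 2643, 2179, 1140, 970, 493, 426 bp.

2643, 2179, 1140, 970, 493, 426 bp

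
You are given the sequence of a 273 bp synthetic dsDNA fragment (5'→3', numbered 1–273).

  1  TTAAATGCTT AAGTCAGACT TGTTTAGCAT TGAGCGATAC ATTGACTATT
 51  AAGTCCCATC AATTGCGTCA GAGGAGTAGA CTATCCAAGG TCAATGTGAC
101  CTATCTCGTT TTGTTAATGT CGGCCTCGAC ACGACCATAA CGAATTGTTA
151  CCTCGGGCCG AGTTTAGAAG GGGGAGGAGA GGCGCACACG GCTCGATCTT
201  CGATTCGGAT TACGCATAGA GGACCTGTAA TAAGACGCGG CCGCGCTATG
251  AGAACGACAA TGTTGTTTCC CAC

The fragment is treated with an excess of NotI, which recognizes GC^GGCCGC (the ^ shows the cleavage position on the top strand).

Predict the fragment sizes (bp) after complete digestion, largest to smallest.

The NotI site (GCGGCCGC) starts at position 237.
NotI cuts after base 2 of each site, so after position 238.
Linear molecule, 1 cut → 2 fragments:
  1–238 → 238 bp
  239–273 → 35 bp
Sorted largest to smallest: 238, 35 bp.

238, 35 bp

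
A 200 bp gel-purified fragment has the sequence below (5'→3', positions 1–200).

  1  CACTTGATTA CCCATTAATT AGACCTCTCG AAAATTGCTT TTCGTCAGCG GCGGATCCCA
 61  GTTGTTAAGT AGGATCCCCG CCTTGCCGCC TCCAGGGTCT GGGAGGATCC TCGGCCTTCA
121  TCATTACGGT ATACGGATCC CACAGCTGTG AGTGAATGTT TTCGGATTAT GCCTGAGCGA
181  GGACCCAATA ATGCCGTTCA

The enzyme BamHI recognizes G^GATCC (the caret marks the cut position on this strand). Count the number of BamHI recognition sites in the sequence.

4

GGATCC occurs starting at positions 53, 72, 105, 135.
BamHI cuts at 4 sites.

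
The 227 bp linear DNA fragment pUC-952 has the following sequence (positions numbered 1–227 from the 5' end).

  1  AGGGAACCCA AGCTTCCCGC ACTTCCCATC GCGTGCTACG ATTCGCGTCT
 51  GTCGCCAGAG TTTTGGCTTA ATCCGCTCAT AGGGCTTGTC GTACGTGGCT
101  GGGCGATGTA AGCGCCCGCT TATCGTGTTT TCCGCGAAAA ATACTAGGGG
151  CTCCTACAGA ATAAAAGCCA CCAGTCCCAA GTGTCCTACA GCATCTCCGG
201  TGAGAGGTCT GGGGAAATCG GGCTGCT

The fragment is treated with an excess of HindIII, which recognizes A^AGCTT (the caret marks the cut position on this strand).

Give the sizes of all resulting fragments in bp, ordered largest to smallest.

217, 10 bp

The HindIII site (AAGCTT) starts at position 10.
HindIII cuts after the first base of each site, so after position 10.
Linear molecule, 1 cut → 2 fragments:
  1–10 → 10 bp
  11–227 → 217 bp
Sorted largest to smallest: 217, 10 bp.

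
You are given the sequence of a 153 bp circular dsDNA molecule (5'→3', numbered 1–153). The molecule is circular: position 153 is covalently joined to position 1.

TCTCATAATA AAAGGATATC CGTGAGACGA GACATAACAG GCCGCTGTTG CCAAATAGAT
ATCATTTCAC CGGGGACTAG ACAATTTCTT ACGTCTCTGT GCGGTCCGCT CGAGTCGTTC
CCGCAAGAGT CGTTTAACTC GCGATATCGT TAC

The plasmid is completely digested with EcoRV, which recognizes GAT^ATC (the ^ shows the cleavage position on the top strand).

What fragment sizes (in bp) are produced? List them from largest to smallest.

85, 43, 25 bp

EcoRV sites (GATATC) start at positions 15, 58, 143.
EcoRV cuts after base 3 of each site, so after positions 17, 60, 145.
Circular molecule, 3 cuts → 3 fragments:
  18–60 → 43 bp
  61–145 → 85 bp
  146–153 then 1–17 → 8 + 17 = 25 bp
Sorted largest to smallest: 85, 43, 25 bp.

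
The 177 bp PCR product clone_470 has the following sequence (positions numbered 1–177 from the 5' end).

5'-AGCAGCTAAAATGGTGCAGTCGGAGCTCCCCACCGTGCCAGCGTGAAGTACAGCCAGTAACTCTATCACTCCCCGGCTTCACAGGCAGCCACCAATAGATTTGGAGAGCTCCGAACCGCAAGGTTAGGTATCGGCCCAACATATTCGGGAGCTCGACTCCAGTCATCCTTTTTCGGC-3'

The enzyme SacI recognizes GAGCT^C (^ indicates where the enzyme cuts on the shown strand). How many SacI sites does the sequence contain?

GAGCTC occurs starting at positions 23, 106, 149.
SacI cuts at 3 sites.

3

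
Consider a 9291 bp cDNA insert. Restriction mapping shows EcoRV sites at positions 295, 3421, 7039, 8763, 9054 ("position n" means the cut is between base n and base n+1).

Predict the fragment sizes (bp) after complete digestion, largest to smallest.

3618, 3126, 1724, 295, 291, 237 bp

Linear molecule, 5 cuts → 6 fragments:
  295 − 0 = 295 bp
  3421 − 295 = 3126 bp
  7039 − 3421 = 3618 bp
  8763 − 7039 = 1724 bp
  9054 − 8763 = 291 bp
  9291 − 9054 = 237 bp
Sorted largest to smallest: 3618, 3126, 1724, 295, 291, 237 bp.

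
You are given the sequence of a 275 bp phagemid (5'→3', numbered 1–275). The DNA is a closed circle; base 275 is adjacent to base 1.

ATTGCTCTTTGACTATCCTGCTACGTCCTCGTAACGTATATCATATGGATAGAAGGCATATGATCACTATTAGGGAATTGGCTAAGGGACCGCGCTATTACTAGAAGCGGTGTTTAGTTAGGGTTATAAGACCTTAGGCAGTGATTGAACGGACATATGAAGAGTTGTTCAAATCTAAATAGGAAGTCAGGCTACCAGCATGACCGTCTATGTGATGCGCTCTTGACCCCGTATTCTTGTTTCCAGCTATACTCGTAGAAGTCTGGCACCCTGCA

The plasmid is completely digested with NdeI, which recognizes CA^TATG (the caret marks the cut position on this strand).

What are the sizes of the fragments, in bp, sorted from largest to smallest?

NdeI sites (CATATG) start at positions 42, 57, 154.
NdeI cuts after base 2 of each site, so after positions 43, 58, 155.
Circular molecule, 3 cuts → 3 fragments:
  44–58 → 15 bp
  59–155 → 97 bp
  156–275 then 1–43 → 120 + 43 = 163 bp
Sorted largest to smallest: 163, 97, 15 bp.

163, 97, 15 bp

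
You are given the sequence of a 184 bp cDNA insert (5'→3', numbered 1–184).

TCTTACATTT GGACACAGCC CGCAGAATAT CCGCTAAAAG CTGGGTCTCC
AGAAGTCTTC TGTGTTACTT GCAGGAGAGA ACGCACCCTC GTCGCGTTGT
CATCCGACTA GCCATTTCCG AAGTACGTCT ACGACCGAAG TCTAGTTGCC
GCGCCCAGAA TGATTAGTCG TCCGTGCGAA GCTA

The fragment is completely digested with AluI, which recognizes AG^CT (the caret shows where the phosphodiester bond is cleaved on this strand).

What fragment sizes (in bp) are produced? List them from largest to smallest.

AluI sites (AGCT) start at positions 39, 180.
AluI cuts after base 2 of each site, so after positions 40, 181.
Linear molecule, 2 cuts → 3 fragments:
  1–40 → 40 bp
  41–181 → 141 bp
  182–184 → 3 bp
Sorted largest to smallest: 141, 40, 3 bp.

141, 40, 3 bp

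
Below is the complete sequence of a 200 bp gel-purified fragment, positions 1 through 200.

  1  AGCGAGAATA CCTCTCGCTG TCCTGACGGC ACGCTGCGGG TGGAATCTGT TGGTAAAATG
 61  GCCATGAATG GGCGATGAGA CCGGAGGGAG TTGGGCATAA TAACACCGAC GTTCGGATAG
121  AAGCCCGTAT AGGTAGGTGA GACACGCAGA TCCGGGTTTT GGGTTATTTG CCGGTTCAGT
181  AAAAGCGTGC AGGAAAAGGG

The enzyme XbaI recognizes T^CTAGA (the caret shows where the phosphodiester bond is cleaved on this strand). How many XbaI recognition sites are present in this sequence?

No occurrence of TCTAGA is present in the sequence.
XbaI does not cut: 0 sites.

0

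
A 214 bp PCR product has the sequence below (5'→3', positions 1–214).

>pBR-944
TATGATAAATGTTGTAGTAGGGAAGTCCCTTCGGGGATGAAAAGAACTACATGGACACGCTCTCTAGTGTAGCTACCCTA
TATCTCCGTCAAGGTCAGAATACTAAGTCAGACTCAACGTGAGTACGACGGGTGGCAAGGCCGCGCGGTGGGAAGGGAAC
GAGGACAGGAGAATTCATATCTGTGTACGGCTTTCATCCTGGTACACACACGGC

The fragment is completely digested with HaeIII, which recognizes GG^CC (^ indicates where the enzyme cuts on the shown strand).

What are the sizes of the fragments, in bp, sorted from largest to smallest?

The HaeIII site (GGCC) starts at position 139.
HaeIII cuts after base 2 of each site, so after position 140.
Linear molecule, 1 cut → 2 fragments:
  1–140 → 140 bp
  141–214 → 74 bp
Sorted largest to smallest: 140, 74 bp.

140, 74 bp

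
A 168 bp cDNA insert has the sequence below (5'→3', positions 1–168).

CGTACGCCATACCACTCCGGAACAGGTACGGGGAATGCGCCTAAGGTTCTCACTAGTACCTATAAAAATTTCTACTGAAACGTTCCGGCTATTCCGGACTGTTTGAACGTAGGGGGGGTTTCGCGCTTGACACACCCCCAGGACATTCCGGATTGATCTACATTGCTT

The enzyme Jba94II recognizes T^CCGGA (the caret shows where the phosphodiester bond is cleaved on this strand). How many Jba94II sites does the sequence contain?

TCCGGA occurs starting at positions 16, 93, 147.
Jba94II cuts at 3 sites.

3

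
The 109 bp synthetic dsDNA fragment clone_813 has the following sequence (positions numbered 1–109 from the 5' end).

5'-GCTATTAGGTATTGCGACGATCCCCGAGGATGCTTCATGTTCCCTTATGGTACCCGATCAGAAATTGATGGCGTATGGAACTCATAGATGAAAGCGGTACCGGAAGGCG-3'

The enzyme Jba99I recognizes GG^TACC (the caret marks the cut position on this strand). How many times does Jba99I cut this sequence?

2

GGTACC occurs starting at positions 49, 96.
Jba99I cuts at 2 sites.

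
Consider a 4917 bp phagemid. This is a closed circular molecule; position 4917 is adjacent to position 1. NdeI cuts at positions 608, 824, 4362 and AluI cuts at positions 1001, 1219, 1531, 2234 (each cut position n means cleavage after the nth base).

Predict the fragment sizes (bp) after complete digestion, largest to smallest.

2128, 1163, 703, 312, 218, 216, 177 bp

Combined cut positions (sorted): 608, 824, 1001, 1219, 1531, 2234, 4362.
Circular molecule, 7 cuts → 7 fragments:
  824 − 608 = 216 bp
  1001 − 824 = 177 bp
  1219 − 1001 = 218 bp
  1531 − 1219 = 312 bp
  2234 − 1531 = 703 bp
  4362 − 2234 = 2128 bp
  wrap: 4917 − 4362 + 608 = 1163 bp
Sorted largest to smallest: 2128, 1163, 703, 312, 218, 216, 177 bp.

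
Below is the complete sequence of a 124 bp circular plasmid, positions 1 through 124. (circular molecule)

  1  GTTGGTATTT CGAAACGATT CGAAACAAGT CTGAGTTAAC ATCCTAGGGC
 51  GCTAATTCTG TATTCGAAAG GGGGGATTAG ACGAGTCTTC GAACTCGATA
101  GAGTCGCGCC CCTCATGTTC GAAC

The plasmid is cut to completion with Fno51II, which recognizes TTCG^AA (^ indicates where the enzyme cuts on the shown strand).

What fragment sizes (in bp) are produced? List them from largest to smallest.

44, 30, 25, 15, 10 bp

Fno51II sites (TTCGAA) start at positions 9, 19, 63, 88, 118.
Fno51II cuts after base 4 of each site, so after positions 12, 22, 66, 91, 121.
Circular molecule, 5 cuts → 5 fragments:
  13–22 → 10 bp
  23–66 → 44 bp
  67–91 → 25 bp
  92–121 → 30 bp
  122–124 then 1–12 → 3 + 12 = 15 bp
Sorted largest to smallest: 44, 30, 25, 15, 10 bp.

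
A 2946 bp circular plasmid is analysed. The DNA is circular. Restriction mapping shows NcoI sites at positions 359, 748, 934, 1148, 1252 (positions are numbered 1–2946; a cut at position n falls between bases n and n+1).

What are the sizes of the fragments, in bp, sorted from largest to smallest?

Circular molecule, 5 cuts → 5 fragments:
  748 − 359 = 389 bp
  934 − 748 = 186 bp
  1148 − 934 = 214 bp
  1252 − 1148 = 104 bp
  wrap: 2946 − 1252 + 359 = 2053 bp
Sorted largest to smallest: 2053, 389, 214, 186, 104 bp.

2053, 389, 214, 186, 104 bp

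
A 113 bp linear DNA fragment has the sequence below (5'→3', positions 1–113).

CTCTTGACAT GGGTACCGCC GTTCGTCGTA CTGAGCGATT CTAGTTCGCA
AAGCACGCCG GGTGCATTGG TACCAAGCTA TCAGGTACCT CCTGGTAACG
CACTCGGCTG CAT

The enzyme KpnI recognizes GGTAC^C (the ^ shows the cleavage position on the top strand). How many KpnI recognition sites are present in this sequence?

GGTACC occurs starting at positions 12, 69, 84.
KpnI cuts at 3 sites.

3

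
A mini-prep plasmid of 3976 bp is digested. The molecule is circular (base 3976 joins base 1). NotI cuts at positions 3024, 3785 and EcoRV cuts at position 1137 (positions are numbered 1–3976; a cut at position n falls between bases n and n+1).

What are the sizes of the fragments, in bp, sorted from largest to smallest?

Combined cut positions (sorted): 1137, 3024, 3785.
Circular molecule, 3 cuts → 3 fragments:
  3024 − 1137 = 1887 bp
  3785 − 3024 = 761 bp
  wrap: 3976 − 3785 + 1137 = 1328 bp
Sorted largest to smallest: 1887, 1328, 761 bp.

1887, 1328, 761 bp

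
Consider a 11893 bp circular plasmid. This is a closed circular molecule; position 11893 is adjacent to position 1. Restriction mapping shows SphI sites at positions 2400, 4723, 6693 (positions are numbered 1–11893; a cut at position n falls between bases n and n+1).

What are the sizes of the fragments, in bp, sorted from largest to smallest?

Circular molecule, 3 cuts → 3 fragments:
  4723 − 2400 = 2323 bp
  6693 − 4723 = 1970 bp
  wrap: 11893 − 6693 + 2400 = 7600 bp
Sorted largest to smallest: 7600, 2323, 1970 bp.

7600, 2323, 1970 bp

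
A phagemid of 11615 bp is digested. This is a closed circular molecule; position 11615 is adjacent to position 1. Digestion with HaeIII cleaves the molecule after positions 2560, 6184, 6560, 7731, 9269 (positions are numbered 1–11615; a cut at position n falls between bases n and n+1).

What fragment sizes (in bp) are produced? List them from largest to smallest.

Circular molecule, 5 cuts → 5 fragments:
  6184 − 2560 = 3624 bp
  6560 − 6184 = 376 bp
  7731 − 6560 = 1171 bp
  9269 − 7731 = 1538 bp
  wrap: 11615 − 9269 + 2560 = 4906 bp
Sorted largest to smallest: 4906, 3624, 1538, 1171, 376 bp.

4906, 3624, 1538, 1171, 376 bp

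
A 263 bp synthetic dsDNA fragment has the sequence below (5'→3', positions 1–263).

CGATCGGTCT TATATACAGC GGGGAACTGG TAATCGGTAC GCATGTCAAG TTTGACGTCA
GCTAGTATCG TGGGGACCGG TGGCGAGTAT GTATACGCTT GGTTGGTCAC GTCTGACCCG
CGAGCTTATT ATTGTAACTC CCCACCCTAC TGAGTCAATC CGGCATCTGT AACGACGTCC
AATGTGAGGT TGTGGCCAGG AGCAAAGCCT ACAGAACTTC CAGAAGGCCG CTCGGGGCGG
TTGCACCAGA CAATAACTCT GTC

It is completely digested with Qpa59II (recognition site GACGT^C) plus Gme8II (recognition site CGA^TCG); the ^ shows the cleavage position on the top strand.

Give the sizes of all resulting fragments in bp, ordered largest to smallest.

Qpa59II sites (GACGTC) start at positions 54, 174.
Qpa59II cuts after base 5 of each site (before the last base), so after positions 58, 178.
The Gme8II site (CGATCG) starts at position 1.
Gme8II cuts after base 3 of each site, so after position 3.
Combined cut positions: 3, 58, 178.
Linear molecule, 3 cuts → 4 fragments:
  1–3 → 3 bp
  4–58 → 55 bp
  59–178 → 120 bp
  179–263 → 85 bp
Sorted largest to smallest: 120, 85, 55, 3 bp.

120, 85, 55, 3 bp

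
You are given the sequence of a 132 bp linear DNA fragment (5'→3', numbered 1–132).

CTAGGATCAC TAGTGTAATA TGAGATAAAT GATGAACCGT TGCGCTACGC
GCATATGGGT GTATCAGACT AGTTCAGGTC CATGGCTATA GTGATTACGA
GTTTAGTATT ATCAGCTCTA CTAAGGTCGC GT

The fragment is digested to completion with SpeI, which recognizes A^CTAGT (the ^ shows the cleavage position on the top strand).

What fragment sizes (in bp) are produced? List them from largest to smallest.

64, 59, 9 bp

SpeI sites (ACTAGT) start at positions 9, 68.
SpeI cuts after the first base of each site, so after positions 9, 68.
Linear molecule, 2 cuts → 3 fragments:
  1–9 → 9 bp
  10–68 → 59 bp
  69–132 → 64 bp
Sorted largest to smallest: 64, 59, 9 bp.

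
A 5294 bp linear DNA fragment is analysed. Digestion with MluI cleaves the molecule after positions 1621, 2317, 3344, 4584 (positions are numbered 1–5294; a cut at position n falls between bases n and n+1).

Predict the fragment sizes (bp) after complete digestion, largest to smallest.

Linear molecule, 4 cuts → 5 fragments:
  1621 − 0 = 1621 bp
  2317 − 1621 = 696 bp
  3344 − 2317 = 1027 bp
  4584 − 3344 = 1240 bp
  5294 − 4584 = 710 bp
Sorted largest to smallest: 1621, 1240, 1027, 710, 696 bp.

1621, 1240, 1027, 710, 696 bp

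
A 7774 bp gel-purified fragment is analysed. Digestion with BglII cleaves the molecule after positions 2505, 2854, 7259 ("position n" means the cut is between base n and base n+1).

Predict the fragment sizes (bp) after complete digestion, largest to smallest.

Linear molecule, 3 cuts → 4 fragments:
  2505 − 0 = 2505 bp
  2854 − 2505 = 349 bp
  7259 − 2854 = 4405 bp
  7774 − 7259 = 515 bp
Sorted largest to smallest: 4405, 2505, 515, 349 bp.

4405, 2505, 515, 349 bp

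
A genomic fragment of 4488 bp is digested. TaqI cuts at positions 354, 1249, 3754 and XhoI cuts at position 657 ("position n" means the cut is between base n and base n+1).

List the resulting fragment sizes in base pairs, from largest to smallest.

2505, 734, 592, 354, 303 bp

Combined cut positions (sorted): 354, 657, 1249, 3754.
Linear molecule, 4 cuts → 5 fragments:
  354 − 0 = 354 bp
  657 − 354 = 303 bp
  1249 − 657 = 592 bp
  3754 − 1249 = 2505 bp
  4488 − 3754 = 734 bp
Sorted largest to smallest: 2505, 734, 592, 354, 303 bp.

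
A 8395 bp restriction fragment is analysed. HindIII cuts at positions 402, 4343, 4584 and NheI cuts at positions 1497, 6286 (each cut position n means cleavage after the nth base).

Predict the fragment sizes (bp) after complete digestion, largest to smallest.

Combined cut positions (sorted): 402, 1497, 4343, 4584, 6286.
Linear molecule, 5 cuts → 6 fragments:
  402 − 0 = 402 bp
  1497 − 402 = 1095 bp
  4343 − 1497 = 2846 bp
  4584 − 4343 = 241 bp
  6286 − 4584 = 1702 bp
  8395 − 6286 = 2109 bp
Sorted largest to smallest: 2846, 2109, 1702, 1095, 402, 241 bp.

2846, 2109, 1702, 1095, 402, 241 bp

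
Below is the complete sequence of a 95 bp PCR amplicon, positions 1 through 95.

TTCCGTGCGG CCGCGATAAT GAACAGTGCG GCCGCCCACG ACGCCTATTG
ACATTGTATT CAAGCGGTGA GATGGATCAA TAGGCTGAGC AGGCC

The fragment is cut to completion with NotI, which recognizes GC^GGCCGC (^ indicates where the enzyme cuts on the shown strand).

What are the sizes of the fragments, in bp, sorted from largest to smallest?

66, 21, 8 bp

NotI sites (GCGGCCGC) start at positions 7, 28.
NotI cuts after base 2 of each site, so after positions 8, 29.
Linear molecule, 2 cuts → 3 fragments:
  1–8 → 8 bp
  9–29 → 21 bp
  30–95 → 66 bp
Sorted largest to smallest: 66, 21, 8 bp.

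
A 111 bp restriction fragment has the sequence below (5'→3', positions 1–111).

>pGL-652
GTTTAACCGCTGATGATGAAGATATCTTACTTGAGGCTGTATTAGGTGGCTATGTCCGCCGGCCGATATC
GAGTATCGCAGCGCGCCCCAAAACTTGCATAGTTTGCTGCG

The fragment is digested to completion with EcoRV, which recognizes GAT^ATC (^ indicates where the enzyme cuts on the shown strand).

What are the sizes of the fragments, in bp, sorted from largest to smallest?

EcoRV sites (GATATC) start at positions 21, 65.
EcoRV cuts after base 3 of each site, so after positions 23, 67.
Linear molecule, 2 cuts → 3 fragments:
  1–23 → 23 bp
  24–67 → 44 bp
  68–111 → 44 bp
Sorted largest to smallest: 44, 44, 23 bp.

44, 44, 23 bp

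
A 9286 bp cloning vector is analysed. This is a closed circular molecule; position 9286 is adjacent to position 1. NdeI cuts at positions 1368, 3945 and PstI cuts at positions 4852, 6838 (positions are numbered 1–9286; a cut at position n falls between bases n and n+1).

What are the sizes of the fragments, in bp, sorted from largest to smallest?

Combined cut positions (sorted): 1368, 3945, 4852, 6838.
Circular molecule, 4 cuts → 4 fragments:
  3945 − 1368 = 2577 bp
  4852 − 3945 = 907 bp
  6838 − 4852 = 1986 bp
  wrap: 9286 − 6838 + 1368 = 3816 bp
Sorted largest to smallest: 3816, 2577, 1986, 907 bp.

3816, 2577, 1986, 907 bp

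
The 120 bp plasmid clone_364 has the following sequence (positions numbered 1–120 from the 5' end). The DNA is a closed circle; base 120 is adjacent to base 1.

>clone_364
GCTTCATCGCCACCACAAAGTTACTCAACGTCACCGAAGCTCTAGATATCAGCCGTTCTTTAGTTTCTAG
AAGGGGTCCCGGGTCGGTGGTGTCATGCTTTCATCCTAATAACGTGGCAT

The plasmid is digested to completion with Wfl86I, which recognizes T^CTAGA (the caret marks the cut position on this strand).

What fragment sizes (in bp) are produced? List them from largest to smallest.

Wfl86I sites (TCTAGA) start at positions 41, 66.
Wfl86I cuts after the first base of each site, so after positions 41, 66.
Circular molecule, 2 cuts → 2 fragments:
  42–66 → 25 bp
  67–120 then 1–41 → 54 + 41 = 95 bp
Sorted largest to smallest: 95, 25 bp.

95, 25 bp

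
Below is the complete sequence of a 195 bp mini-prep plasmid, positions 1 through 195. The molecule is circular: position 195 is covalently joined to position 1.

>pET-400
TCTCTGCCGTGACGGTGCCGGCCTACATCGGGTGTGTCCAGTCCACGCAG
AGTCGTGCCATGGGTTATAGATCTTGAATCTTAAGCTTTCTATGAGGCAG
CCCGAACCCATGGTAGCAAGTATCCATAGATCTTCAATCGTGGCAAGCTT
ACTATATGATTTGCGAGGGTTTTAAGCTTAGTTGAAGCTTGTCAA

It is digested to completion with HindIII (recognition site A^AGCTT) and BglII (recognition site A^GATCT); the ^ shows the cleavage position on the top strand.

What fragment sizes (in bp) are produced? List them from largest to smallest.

79, 45, 29, 17, 14, 11 bp

HindIII sites (AAGCTT) start at positions 83, 145, 174, 185.
HindIII cuts after the first base of each site, so after positions 83, 145, 174, 185.
BglII sites (AGATCT) start at positions 69, 128.
BglII cuts after the first base of each site, so after positions 69, 128.
Combined cut positions: 69, 83, 128, 145, 174, 185.
Circular molecule, 6 cuts → 6 fragments:
  70–83 → 14 bp
  84–128 → 45 bp
  129–145 → 17 bp
  146–174 → 29 bp
  175–185 → 11 bp
  186–195 then 1–69 → 10 + 69 = 79 bp
Sorted largest to smallest: 79, 45, 29, 17, 14, 11 bp.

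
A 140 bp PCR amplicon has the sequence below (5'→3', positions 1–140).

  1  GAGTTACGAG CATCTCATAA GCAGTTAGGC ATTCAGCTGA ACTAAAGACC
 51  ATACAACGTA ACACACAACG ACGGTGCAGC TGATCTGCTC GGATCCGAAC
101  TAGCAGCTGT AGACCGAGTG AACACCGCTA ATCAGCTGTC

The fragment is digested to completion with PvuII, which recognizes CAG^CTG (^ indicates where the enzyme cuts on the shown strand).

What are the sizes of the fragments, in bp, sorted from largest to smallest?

PvuII sites (CAGCTG) start at positions 34, 77, 104, 133.
PvuII cuts after base 3 of each site, so after positions 36, 79, 106, 135.
Linear molecule, 4 cuts → 5 fragments:
  1–36 → 36 bp
  37–79 → 43 bp
  80–106 → 27 bp
  107–135 → 29 bp
  136–140 → 5 bp
Sorted largest to smallest: 43, 36, 29, 27, 5 bp.

43, 36, 29, 27, 5 bp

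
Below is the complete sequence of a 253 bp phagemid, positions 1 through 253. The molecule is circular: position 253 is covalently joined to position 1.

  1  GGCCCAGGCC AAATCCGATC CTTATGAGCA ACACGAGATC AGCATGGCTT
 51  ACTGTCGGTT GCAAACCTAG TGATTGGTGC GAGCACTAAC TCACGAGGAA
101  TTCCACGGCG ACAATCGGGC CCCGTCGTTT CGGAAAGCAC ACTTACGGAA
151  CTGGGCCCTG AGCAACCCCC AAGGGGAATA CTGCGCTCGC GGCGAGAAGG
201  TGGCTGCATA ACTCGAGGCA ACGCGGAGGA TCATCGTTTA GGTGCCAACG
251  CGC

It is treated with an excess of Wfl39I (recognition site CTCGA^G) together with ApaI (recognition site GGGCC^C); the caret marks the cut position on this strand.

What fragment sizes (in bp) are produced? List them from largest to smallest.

158, 59, 36 bp

The Wfl39I site (CTCGAG) starts at position 212.
Wfl39I cuts after base 5 of each site (before the last base), so after position 216.
ApaI sites (GGGCCC) start at positions 117, 153.
ApaI cuts after base 5 of each site (before the last base), so after positions 121, 157.
Combined cut positions: 121, 157, 216.
Circular molecule, 3 cuts → 3 fragments:
  122–157 → 36 bp
  158–216 → 59 bp
  217–253 then 1–121 → 37 + 121 = 158 bp
Sorted largest to smallest: 158, 59, 36 bp.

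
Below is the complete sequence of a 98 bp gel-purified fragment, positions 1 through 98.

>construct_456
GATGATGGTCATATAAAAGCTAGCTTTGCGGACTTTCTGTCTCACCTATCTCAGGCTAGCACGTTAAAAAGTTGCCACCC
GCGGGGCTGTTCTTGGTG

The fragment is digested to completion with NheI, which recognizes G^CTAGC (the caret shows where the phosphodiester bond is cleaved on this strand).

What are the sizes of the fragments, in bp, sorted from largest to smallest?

43, 36, 19 bp

NheI sites (GCTAGC) start at positions 19, 55.
NheI cuts after the first base of each site, so after positions 19, 55.
Linear molecule, 2 cuts → 3 fragments:
  1–19 → 19 bp
  20–55 → 36 bp
  56–98 → 43 bp
Sorted largest to smallest: 43, 36, 19 bp.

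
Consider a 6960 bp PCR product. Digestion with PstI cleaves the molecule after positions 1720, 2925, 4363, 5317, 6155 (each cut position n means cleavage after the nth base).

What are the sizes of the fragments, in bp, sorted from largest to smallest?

Linear molecule, 5 cuts → 6 fragments:
  1720 − 0 = 1720 bp
  2925 − 1720 = 1205 bp
  4363 − 2925 = 1438 bp
  5317 − 4363 = 954 bp
  6155 − 5317 = 838 bp
  6960 − 6155 = 805 bp
Sorted largest to smallest: 1720, 1438, 1205, 954, 838, 805 bp.

1720, 1438, 1205, 954, 838, 805 bp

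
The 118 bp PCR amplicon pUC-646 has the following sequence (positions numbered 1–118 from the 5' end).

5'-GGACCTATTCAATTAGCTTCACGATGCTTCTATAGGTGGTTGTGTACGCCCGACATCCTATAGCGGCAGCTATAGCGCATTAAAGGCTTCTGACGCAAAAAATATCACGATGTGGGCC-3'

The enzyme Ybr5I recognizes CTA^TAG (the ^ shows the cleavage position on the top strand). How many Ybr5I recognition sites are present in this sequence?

CTATAG occurs starting at positions 30, 58, 70.
Ybr5I cuts at 3 sites.

3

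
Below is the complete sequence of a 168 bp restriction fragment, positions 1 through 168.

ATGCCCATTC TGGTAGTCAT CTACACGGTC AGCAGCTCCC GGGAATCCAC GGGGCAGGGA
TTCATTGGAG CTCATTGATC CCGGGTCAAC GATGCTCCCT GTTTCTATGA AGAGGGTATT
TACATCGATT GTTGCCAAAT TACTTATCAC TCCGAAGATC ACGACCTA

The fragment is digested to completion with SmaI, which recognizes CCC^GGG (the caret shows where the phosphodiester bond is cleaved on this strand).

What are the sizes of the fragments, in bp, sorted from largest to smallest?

86, 42, 40 bp

SmaI sites (CCCGGG) start at positions 38, 80.
SmaI cuts after base 3 of each site, so after positions 40, 82.
Linear molecule, 2 cuts → 3 fragments:
  1–40 → 40 bp
  41–82 → 42 bp
  83–168 → 86 bp
Sorted largest to smallest: 86, 42, 40 bp.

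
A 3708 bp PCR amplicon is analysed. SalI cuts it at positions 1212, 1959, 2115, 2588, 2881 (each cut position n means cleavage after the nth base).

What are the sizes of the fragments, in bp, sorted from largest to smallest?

Linear molecule, 5 cuts → 6 fragments:
  1212 − 0 = 1212 bp
  1959 − 1212 = 747 bp
  2115 − 1959 = 156 bp
  2588 − 2115 = 473 bp
  2881 − 2588 = 293 bp
  3708 − 2881 = 827 bp
Sorted largest to smallest: 1212, 827, 747, 473, 293, 156 bp.

1212, 827, 747, 473, 293, 156 bp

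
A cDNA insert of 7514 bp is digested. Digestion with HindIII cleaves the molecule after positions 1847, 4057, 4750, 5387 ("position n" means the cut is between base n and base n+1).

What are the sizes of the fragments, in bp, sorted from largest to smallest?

2210, 2127, 1847, 693, 637 bp

Linear molecule, 4 cuts → 5 fragments:
  1847 − 0 = 1847 bp
  4057 − 1847 = 2210 bp
  4750 − 4057 = 693 bp
  5387 − 4750 = 637 bp
  7514 − 5387 = 2127 bp
Sorted largest to smallest: 2210, 2127, 1847, 693, 637 bp.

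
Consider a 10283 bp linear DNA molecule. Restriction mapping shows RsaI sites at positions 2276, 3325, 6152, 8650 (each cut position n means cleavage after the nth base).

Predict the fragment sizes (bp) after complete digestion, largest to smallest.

2827, 2498, 2276, 1633, 1049 bp

Linear molecule, 4 cuts → 5 fragments:
  2276 − 0 = 2276 bp
  3325 − 2276 = 1049 bp
  6152 − 3325 = 2827 bp
  8650 − 6152 = 2498 bp
  10283 − 8650 = 1633 bp
Sorted largest to smallest: 2827, 2498, 2276, 1633, 1049 bp.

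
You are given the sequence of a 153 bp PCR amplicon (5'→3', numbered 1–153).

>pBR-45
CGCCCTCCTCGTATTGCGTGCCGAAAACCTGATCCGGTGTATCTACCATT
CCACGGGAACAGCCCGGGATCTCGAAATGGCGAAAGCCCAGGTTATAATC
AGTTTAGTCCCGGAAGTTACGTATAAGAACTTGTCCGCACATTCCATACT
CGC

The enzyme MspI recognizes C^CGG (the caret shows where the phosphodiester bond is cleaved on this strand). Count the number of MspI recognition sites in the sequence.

CCGG occurs starting at positions 34, 64, 110.
MspI cuts at 3 sites.

3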